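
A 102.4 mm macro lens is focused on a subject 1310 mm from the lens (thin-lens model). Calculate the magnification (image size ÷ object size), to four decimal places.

Thin lens: 1/f = 1/dₒ + 1/dᵢ → 1/dᵢ = 1/102.4 − 1/1310 = 0.0090023 mm⁻¹, so dᵢ ≈ 111.0831 mm.
Magnification m = dᵢ/dₒ = 111.0831/1310 ≈ 0.08480.

0.0848×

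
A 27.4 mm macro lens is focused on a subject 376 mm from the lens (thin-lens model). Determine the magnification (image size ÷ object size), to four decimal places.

Thin lens: 1/f = 1/dₒ + 1/dᵢ → 1/dᵢ = 1/27.4 − 1/376 = 0.0338368 mm⁻¹, so dᵢ ≈ 29.5536 mm.
Magnification m = dᵢ/dₒ = 29.5536/376 ≈ 0.07860.

0.0786×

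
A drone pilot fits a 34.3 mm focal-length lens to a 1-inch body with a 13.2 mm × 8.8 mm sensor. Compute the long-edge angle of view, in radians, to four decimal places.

0.3802 rad

Angle of view α = 2·arctan(w/2f) with w = 13.2 mm and f = 34.3 mm.
w/2f = 0.19242; arctan(0.19242) ≈ 0.1901 rad, so α ≈ 0.3802 rad.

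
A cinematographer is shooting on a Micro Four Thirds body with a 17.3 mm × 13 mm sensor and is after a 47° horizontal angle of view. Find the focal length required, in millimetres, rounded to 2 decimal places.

From α = 2·arctan(w/2f) we get f = w / (2·tan(α/2)).
With w = 17.3 mm and α/2 = 23.5°, tan(α/2) ≈ 0.43481, so f ≈ 17.3 / 0.86962 ≈ 19.8936 mm.

19.89 mm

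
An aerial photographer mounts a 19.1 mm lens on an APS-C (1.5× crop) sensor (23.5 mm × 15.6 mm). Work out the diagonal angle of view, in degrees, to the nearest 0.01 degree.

Sensor diagonal = √(23.5² + 15.6²) = √795.6100 ≈ 28.2066 mm.
Angle of view α = 2·arctan(d/2f) with d = 28.2066 mm and f = 19.1 mm.
d/2f = 0.73839; arctan(0.73839) ≈ 36.4418°, so α ≈ 72.8837°.

72.88°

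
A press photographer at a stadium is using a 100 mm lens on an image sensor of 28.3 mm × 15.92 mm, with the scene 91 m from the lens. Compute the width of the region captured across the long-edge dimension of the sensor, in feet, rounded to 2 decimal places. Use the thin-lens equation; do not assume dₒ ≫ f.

84.40 ft

dₒ: 91 m = 91000 mm.
Similar triangles through the lens centre give W/dₒ = w/dᵢ; with 1/f = 1/dₒ + 1/dᵢ this gives W = w·(dₒ − f)/f.
W = 28.3 mm × (91000 − 100) / 100 = 28.3 × 909.0000 ≈ 25724.700 mm = 25724.700/304.8 ft = 84.3986 ft.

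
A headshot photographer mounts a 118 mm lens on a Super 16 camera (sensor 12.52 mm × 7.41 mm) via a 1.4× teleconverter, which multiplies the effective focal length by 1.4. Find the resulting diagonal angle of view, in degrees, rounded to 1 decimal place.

Effective focal length f = 118 × 1.4 = 165.2 mm.
Sensor diagonal = √(12.52² + 7.41²) = √211.6585 ≈ 14.5485 mm.
α = 2·arctan(14.548 / (2 × 165.2)) = 2·arctan(0.04403) ≈ 5.0425°.

5.0°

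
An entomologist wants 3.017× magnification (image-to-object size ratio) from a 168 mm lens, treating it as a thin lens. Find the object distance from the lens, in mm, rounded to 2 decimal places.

223.68 mm

With m = dᵢ/dₒ and 1/f = 1/dₒ + 1/dᵢ, substituting dᵢ = m·dₒ gives 1/f = (1 + 1/m)/dₒ, hence dₒ = f·(1 + 1/m).
dₒ = 168 × (1 + 1/3.017) = 168 × 1.33146 ≈ 223.684 mm.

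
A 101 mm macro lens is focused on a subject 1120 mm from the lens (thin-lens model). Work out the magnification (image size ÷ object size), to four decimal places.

Thin lens: 1/f = 1/dₒ + 1/dᵢ → 1/dᵢ = 1/101 − 1/1120 = 0.0090081 mm⁻¹, so dᵢ ≈ 111.0108 mm.
Magnification m = dᵢ/dₒ = 111.0108/1120 ≈ 0.09912.

0.0991×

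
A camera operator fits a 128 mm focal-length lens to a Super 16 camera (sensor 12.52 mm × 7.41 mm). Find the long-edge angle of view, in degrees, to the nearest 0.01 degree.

Angle of view α = 2·arctan(w/2f) with w = 12.52 mm and f = 128 mm.
w/2f = 0.04891; arctan(0.04891) ≈ 2.7999°, so α ≈ 5.5998°.

5.60°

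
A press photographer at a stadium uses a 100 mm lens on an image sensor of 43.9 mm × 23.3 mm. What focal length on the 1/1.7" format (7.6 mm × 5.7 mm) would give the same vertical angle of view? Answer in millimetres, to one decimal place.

24.5 mm

Equal angle of view means equal height/f ratio, so f₂ = f₁ · (height₂/height₁) = 100 × 5.7/23.3.
f₂ = 100 × 0.24464 ≈ 24.464 mm.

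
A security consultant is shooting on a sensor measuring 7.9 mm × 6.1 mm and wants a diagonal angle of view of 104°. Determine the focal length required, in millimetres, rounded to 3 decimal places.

Sensor diagonal = √(7.9² + 6.1²) = √99.6200 ≈ 9.9810 mm.
From α = 2·arctan(d/2f) we get f = d / (2·tan(α/2)).
With d = 9.9810 mm and α/2 = 52°, tan(α/2) ≈ 1.27994, so f ≈ 9.9810 / 2.55988 ≈ 3.8990 mm.

3.899 mm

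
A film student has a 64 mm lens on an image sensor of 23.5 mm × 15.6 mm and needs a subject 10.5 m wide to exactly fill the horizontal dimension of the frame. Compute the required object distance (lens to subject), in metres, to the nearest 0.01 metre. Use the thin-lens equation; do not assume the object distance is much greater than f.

28.66 m

W: 10.5 m = 10500 mm.
Magnification m = w/W = dᵢ/dₒ; combined with 1/f = 1/dₒ + 1/dᵢ this gives dₒ = f·(1 + W/w).
dₒ = 64 mm × (1 + 10500/23.5) = 64 × 447.8085 ≈ 28659.745 mm = 28.6597 m.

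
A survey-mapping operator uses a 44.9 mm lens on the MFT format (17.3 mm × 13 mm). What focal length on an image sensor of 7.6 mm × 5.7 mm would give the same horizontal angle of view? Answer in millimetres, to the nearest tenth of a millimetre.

Equal angle of view means equal width/f ratio, so f₂ = f₁ · (width₂/width₁) = 44.9 × 7.6/17.3.
f₂ = 44.9 × 0.43931 ≈ 19.725 mm.

19.7 mm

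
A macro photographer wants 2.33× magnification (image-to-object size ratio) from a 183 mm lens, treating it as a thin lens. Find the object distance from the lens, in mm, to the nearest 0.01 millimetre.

With m = dᵢ/dₒ and 1/f = 1/dₒ + 1/dᵢ, substituting dᵢ = m·dₒ gives 1/f = (1 + 1/m)/dₒ, hence dₒ = f·(1 + 1/m).
dₒ = 183 × (1 + 1/2.33) = 183 × 1.42918 ≈ 261.541 mm.

261.54 mm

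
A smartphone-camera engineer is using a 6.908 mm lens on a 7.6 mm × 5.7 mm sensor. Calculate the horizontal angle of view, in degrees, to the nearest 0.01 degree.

57.63°

Angle of view α = 2·arctan(w/2f) with w = 7.6 mm and f = 6.908 mm.
w/2f = 0.55009; arctan(0.55009) ≈ 28.8146°, so α ≈ 57.6292°.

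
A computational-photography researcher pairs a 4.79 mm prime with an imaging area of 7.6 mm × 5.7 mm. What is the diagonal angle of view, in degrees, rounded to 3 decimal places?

89.520°

Sensor diagonal = √(7.6² + 5.7²) = √90.2500 ≈ 9.5000 mm.
Angle of view α = 2·arctan(d/2f) with d = 9.5000 mm and f = 4.79 mm.
d/2f = 0.99165; arctan(0.99165) ≈ 44.7598°, so α ≈ 89.5195°.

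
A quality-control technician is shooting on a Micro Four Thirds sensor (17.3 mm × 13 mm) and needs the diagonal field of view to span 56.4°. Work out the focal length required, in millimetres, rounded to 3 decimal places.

Sensor diagonal = √(17.3² + 13²) = √468.2900 ≈ 21.6400 mm.
From α = 2·arctan(d/2f) we get f = d / (2·tan(α/2)).
With d = 21.6400 mm and α/2 = 28.2°, tan(α/2) ≈ 0.53620, so f ≈ 21.6400 / 1.07239 ≈ 20.1792 mm.

20.179 mm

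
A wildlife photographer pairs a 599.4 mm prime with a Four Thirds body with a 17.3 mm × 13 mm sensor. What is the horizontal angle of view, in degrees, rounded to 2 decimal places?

Angle of view α = 2·arctan(w/2f) with w = 17.3 mm and f = 599.4 mm.
w/2f = 0.01443; arctan(0.01443) ≈ 0.8268°, so α ≈ 1.6536°.

1.65°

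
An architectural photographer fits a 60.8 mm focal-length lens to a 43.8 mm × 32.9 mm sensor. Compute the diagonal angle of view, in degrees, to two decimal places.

Sensor diagonal = √(43.8² + 32.9²) = √3000.8500 ≈ 54.7800 mm.
Angle of view α = 2·arctan(d/2f) with d = 54.7800 mm and f = 60.8 mm.
d/2f = 0.45049; arctan(0.45049) ≈ 24.2513°, so α ≈ 48.5025°.

48.50°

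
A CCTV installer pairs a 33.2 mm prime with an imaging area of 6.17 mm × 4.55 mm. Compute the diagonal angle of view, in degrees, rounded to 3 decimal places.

13.172°

Sensor diagonal = √(6.17² + 4.55²) = √58.7714 ≈ 7.6663 mm.
Angle of view α = 2·arctan(d/2f) with d = 7.6663 mm and f = 33.2 mm.
d/2f = 0.11546; arctan(0.11546) ≈ 6.5860°, so α ≈ 13.1719°.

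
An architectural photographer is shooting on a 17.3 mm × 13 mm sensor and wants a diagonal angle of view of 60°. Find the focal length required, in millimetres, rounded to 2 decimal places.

18.74 mm

Sensor diagonal = √(17.3² + 13²) = √468.2900 ≈ 21.6400 mm.
From α = 2·arctan(d/2f) we get f = d / (2·tan(α/2)).
With d = 21.6400 mm and α/2 = 30°, tan(α/2) ≈ 0.57735, so f ≈ 21.6400 / 1.15470 ≈ 18.7408 mm.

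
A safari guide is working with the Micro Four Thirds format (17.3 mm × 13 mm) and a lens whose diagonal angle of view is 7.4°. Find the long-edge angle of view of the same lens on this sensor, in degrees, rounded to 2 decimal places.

Sensor diagonal = √(17.3² + 13²) = √468.2900 ≈ 21.6400 mm.
From the diagonal AOV: f = 21.6400 / (2·tan(3.7°)) = 21.6400 / 0.12933 ≈ 167.3185 mm.
Long-edge AOV = 2·arctan(17.3 / (2 × 167.3185)) = 2·arctan(0.05170) ≈ 5.9189°.

5.92°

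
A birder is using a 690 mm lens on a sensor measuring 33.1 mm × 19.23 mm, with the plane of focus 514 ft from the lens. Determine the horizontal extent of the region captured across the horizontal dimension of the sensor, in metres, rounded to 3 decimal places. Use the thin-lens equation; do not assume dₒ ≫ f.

dₒ: 514 ft × 304.8 mm/ft = 156667.19 mm.
Similar triangles through the lens centre give W/dₒ = w/dᵢ; with 1/f = 1/dₒ + 1/dᵢ this gives W = w·(dₒ − f)/f.
W = 33.1 mm × (156667 − 690) / 690 = 33.1 × 226.0539 ≈ 7482.384 mm = 7.48238 m.

7.482 m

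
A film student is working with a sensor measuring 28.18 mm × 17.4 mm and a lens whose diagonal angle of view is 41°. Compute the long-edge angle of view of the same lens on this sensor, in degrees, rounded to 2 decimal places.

35.29°

Sensor diagonal = √(28.18² + 17.4²) = √1096.8724 ≈ 33.1191 mm.
From the diagonal AOV: f = 33.1191 / (2·tan(20.5°)) = 33.1191 / 0.74777 ≈ 44.2905 mm.
Long-edge AOV = 2·arctan(28.18 / (2 × 44.2905)) = 2·arctan(0.31813) ≈ 35.2945°.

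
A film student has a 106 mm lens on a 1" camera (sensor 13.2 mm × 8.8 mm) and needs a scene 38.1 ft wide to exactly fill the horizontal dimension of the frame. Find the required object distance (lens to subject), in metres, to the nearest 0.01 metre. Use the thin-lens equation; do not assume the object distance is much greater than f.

93.36 m

W: 38.1 ft × 304.8 mm/ft = 11612.88 mm.
Magnification m = w/W = dᵢ/dₒ; combined with 1/f = 1/dₒ + 1/dᵢ this gives dₒ = f·(1 + W/w).
dₒ = 106 mm × (1 + 11612.9/13.2) = 106 × 880.7636 ≈ 93360.942 mm = 93.3609 m.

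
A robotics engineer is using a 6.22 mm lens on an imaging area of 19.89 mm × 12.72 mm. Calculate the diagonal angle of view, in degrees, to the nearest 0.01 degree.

Sensor diagonal = √(19.89² + 12.72²) = √557.4105 ≈ 23.6095 mm.
Angle of view α = 2·arctan(d/2f) with d = 23.6095 mm and f = 6.22 mm.
d/2f = 1.89787; arctan(1.89787) ≈ 62.2150°, so α ≈ 124.4300°.

124.43°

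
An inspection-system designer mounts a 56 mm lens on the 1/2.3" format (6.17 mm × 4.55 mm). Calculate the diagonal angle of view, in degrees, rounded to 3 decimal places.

Sensor diagonal = √(6.17² + 4.55²) = √58.7714 ≈ 7.6663 mm.
Angle of view α = 2·arctan(d/2f) with d = 7.6663 mm and f = 56 mm.
d/2f = 0.06845; arctan(0.06845) ≈ 3.9157°, so α ≈ 7.8314°.

7.831°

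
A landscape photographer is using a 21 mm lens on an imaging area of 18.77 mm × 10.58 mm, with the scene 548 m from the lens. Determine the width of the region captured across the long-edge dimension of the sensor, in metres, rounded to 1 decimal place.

489.8 m

dₒ: 548 m = 548000 mm.
Similar triangles through the lens centre give W/dₒ = w/dᵢ; with 1/f = 1/dₒ + 1/dᵢ this gives W = w·(dₒ − f)/f.
W = 18.77 mm × (548000 − 21) / 21 = 18.77 × 26094.2381 ≈ 489788.849 mm = 489.789 m.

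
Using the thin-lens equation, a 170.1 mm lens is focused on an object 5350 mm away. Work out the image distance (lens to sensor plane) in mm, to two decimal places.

1/dᵢ = 1/f − 1/dₒ = 1/170.1 − 1/5350 = 0.0056920 mm⁻¹.
dᵢ = 1/0.0056920 ≈ 175.6858 mm.

175.69 mm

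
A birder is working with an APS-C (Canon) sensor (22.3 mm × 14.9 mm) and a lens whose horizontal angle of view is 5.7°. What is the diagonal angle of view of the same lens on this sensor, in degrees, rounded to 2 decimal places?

From the horizontal AOV: f = 22.3 / (2·tan(2.85°)) = 22.3 / 0.09957 ≈ 223.9723 mm.
Sensor diagonal = √(22.3² + 14.9²) = √719.3000 ≈ 26.8198 mm.
Diagonal AOV = 2·arctan(26.8198 / (2 × 223.9723)) = 2·arctan(0.05987) ≈ 6.8528°.

6.85°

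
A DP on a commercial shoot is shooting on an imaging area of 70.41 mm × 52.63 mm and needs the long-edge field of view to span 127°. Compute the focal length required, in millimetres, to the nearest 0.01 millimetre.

From α = 2·arctan(w/2f) we get f = w / (2·tan(α/2)).
With w = 70.41 mm and α/2 = 63.5°, tan(α/2) ≈ 2.00569, so f ≈ 70.41 / 4.01138 ≈ 17.5526 mm.

17.55 mm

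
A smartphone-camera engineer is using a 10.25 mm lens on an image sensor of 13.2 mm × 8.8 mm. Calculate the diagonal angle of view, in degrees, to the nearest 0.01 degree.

75.47°

Sensor diagonal = √(13.2² + 8.8²) = √251.6800 ≈ 15.8644 mm.
Angle of view α = 2·arctan(d/2f) with d = 15.8644 mm and f = 10.25 mm.
d/2f = 0.77387; arctan(0.77387) ≈ 37.7354°, so α ≈ 75.4707°.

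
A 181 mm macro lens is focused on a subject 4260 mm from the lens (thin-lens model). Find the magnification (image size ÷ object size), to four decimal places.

0.0444×

Thin lens: 1/f = 1/dₒ + 1/dᵢ → 1/dᵢ = 1/181 − 1/4260 = 0.0052901 mm⁻¹, so dᵢ ≈ 189.0316 mm.
Magnification m = dᵢ/dₒ = 189.0316/4260 ≈ 0.04437.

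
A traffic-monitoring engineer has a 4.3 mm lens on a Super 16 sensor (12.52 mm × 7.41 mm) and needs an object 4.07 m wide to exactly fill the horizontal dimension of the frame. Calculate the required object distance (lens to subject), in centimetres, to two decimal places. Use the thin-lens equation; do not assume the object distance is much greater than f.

140.21 cm

W: 4.07 m = 4070 mm.
Magnification m = w/W = dᵢ/dₒ; combined with 1/f = 1/dₒ + 1/dᵢ this gives dₒ = f·(1 + W/w).
dₒ = 4.3 mm × (1 + 4070/12.52) = 4.3 × 326.0799 ≈ 1402.143 mm = 140.214 cm.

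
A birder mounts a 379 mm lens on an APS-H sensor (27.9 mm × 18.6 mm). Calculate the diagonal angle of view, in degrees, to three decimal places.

5.066°

Sensor diagonal = √(27.9² + 18.6²) = √1124.3700 ≈ 33.5316 mm.
Angle of view α = 2·arctan(d/2f) with d = 33.5316 mm and f = 379 mm.
d/2f = 0.04424; arctan(0.04424) ≈ 2.5329°, so α ≈ 5.0659°.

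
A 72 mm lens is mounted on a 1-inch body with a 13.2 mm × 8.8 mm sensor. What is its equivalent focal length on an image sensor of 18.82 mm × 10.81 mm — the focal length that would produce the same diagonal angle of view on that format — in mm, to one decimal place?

Sensor diagonal = √(13.2² + 8.8²) = √251.6800 ≈ 15.8644 mm.
Sensor diagonal = √(18.82² + 10.81²) = √471.0485 ≈ 21.7037 mm.
Equal angle of view means equal diagonal/f ratio, so f₂ = f₁ · (diagonal₂/diagonal₁) = 72 × 21.7037/15.8644.
f₂ = 72 × 1.36807 ≈ 98.501 mm.

98.5 mm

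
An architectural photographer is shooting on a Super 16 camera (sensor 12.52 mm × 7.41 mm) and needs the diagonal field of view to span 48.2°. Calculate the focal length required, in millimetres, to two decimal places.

16.26 mm

Sensor diagonal = √(12.52² + 7.41²) = √211.6585 ≈ 14.5485 mm.
From α = 2·arctan(d/2f) we get f = d / (2·tan(α/2)).
With d = 14.5485 mm and α/2 = 24.1°, tan(α/2) ≈ 0.44732, so f ≈ 14.5485 / 0.89464 ≈ 16.2618 mm.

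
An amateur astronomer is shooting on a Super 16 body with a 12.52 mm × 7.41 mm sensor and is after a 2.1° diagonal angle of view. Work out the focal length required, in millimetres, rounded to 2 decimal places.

396.89 mm

Sensor diagonal = √(12.52² + 7.41²) = √211.6585 ≈ 14.5485 mm.
From α = 2·arctan(d/2f) we get f = d / (2·tan(α/2)).
With d = 14.5485 mm and α/2 = 1.05°, tan(α/2) ≈ 0.01833, so f ≈ 14.5485 / 0.03666 ≈ 396.8922 mm.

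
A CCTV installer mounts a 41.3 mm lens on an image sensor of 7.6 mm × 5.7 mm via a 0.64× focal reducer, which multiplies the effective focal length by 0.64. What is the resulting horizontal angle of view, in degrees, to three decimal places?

16.362°

Effective focal length f = 41.3 × 0.64 = 26.432 mm.
α = 2·arctan(7.6 / (2 × 26.432)) = 2·arctan(0.14377) ≈ 16.3622°.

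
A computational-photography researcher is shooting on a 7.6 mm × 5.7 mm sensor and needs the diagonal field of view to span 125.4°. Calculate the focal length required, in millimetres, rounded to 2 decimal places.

2.45 mm

Sensor diagonal = √(7.6² + 5.7²) = √90.2500 ≈ 9.5000 mm.
From α = 2·arctan(d/2f) we get f = d / (2·tan(α/2)).
With d = 9.5000 mm and α/2 = 62.7°, tan(α/2) ≈ 1.93746, so f ≈ 9.5000 / 3.87493 ≈ 2.4517 mm.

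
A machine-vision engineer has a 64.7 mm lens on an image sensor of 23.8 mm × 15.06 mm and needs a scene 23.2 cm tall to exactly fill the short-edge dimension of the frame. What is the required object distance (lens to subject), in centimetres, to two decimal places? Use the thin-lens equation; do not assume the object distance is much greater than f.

W: 23.2 cm = 232 mm.
Magnification m = h/W = dᵢ/dₒ; combined with 1/f = 1/dₒ + 1/dᵢ this gives dₒ = f·(1 + W/h).
dₒ = 64.7 mm × (1 + 232/15.06) = 64.7 × 16.4050 ≈ 1061.407 mm = 106.141 cm.

106.14 cm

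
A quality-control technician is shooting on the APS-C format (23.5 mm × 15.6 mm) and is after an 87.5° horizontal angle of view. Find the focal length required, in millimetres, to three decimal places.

From α = 2·arctan(w/2f) we get f = w / (2·tan(α/2)).
With w = 23.5 mm and α/2 = 43.75°, tan(α/2) ≈ 0.95729, so f ≈ 23.5 / 1.91458 ≈ 12.2742 mm.

12.274 mm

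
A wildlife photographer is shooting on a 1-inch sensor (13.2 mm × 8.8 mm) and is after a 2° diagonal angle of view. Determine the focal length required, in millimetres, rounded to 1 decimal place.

Sensor diagonal = √(13.2² + 8.8²) = √251.6800 ≈ 15.8644 mm.
From α = 2·arctan(d/2f) we get f = d / (2·tan(α/2)).
With d = 15.8644 mm and α/2 = 1°, tan(α/2) ≈ 0.01746, so f ≈ 15.8644 / 0.03491 ≈ 454.4362 mm.

454.4 mm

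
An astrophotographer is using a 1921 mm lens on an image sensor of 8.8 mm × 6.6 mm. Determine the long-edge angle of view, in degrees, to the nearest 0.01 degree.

Angle of view α = 2·arctan(w/2f) with w = 8.8 mm and f = 1921 mm.
w/2f = 0.00229; arctan(0.00229) ≈ 0.1312°, so α ≈ 0.2625°.

0.26°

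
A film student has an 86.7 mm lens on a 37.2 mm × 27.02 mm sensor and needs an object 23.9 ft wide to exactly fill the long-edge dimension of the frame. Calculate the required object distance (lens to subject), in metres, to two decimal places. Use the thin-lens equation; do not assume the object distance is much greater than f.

W: 23.9 ft × 304.8 mm/ft = 7284.72 mm.
Magnification m = w/W = dᵢ/dₒ; combined with 1/f = 1/dₒ + 1/dᵢ this gives dₒ = f·(1 + W/w).
dₒ = 86.7 mm × (1 + 7284.72/37.2) = 86.7 × 196.8258 ≈ 17064.797 mm = 17.0648 m.

17.06 m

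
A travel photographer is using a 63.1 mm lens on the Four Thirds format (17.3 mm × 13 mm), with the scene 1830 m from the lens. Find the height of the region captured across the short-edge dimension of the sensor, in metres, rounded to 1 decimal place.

dₒ: 1830 m = 1.83e+06 mm.
Similar triangles through the lens centre give W/dₒ = h/dᵢ; with 1/f = 1/dₒ + 1/dᵢ this gives W = h·(dₒ − f)/f.
W = 13 mm × (1.83e+06 − 63.1) / 63.1 = 13 × 29000.5848 ≈ 377007.602 mm = 377.008 m.

377.0 m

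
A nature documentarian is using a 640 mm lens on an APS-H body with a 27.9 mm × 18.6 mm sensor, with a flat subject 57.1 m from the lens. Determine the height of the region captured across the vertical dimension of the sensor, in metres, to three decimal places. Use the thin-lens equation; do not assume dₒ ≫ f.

dₒ: 57.1 m = 57100 mm.
Similar triangles through the lens centre give W/dₒ = h/dᵢ; with 1/f = 1/dₒ + 1/dᵢ this gives W = h·(dₒ − f)/f.
W = 18.6 mm × (57100 − 640) / 640 = 18.6 × 88.2188 ≈ 1640.869 mm = 1.64087 m.

1.641 m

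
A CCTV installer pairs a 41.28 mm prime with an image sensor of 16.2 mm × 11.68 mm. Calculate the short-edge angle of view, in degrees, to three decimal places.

16.105°

Angle of view α = 2·arctan(h/2f) with h = 11.68 mm and f = 41.28 mm.
h/2f = 0.14147; arctan(0.14147) ≈ 8.0524°, so α ≈ 16.1047°.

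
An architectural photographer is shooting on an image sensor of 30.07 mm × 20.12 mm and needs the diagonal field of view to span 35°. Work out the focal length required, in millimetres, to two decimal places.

57.37 mm

Sensor diagonal = √(30.07² + 20.12²) = √1309.0193 ≈ 36.1804 mm.
From α = 2·arctan(d/2f) we get f = d / (2·tan(α/2)).
With d = 36.1804 mm and α/2 = 17.5°, tan(α/2) ≈ 0.31530, so f ≈ 36.1804 / 0.63060 ≈ 57.3747 mm.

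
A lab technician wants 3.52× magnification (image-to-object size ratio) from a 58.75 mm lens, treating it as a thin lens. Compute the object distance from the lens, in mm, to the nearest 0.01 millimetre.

75.44 mm

With m = dᵢ/dₒ and 1/f = 1/dₒ + 1/dᵢ, substituting dᵢ = m·dₒ gives 1/f = (1 + 1/m)/dₒ, hence dₒ = f·(1 + 1/m).
dₒ = 58.75 × (1 + 1/3.52) = 58.75 × 1.28409 ≈ 75.440 mm.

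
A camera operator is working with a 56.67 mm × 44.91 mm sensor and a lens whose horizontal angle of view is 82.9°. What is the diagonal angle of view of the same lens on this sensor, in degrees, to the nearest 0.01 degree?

From the horizontal AOV: f = 56.67 / (2·tan(41.45°)) = 56.67 / 1.76634 ≈ 32.0833 mm.
Sensor diagonal = √(56.67² + 44.91²) = √5228.3970 ≈ 72.3077 mm.
Diagonal AOV = 2·arctan(72.3077 / (2 × 32.0833)) = 2·arctan(1.12687) ≈ 96.8277°.

96.83°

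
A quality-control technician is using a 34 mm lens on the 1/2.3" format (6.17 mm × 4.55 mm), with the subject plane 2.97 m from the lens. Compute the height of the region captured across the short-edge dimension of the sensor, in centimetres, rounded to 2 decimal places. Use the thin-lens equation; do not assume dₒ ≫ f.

dₒ: 2.97 m = 2970 mm.
Similar triangles through the lens centre give W/dₒ = h/dᵢ; with 1/f = 1/dₒ + 1/dᵢ this gives W = h·(dₒ − f)/f.
W = 4.55 mm × (2970 − 34) / 34 = 4.55 × 86.3529 ≈ 392.906 mm = 39.2906 cm.

39.29 cm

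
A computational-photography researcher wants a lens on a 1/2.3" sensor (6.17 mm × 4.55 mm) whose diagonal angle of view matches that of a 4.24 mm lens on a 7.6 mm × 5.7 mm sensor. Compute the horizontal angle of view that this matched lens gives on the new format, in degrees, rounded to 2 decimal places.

Sensor diagonal = √(7.6² + 5.7²) = √90.2500 ≈ 9.5000 mm.
Sensor diagonal = √(6.17² + 4.55²) = √58.7714 ≈ 7.6663 mm.
Equal diagonal AOV ⇒ f₂ = f₁ · 7.6663/9.5000 = 4.24 × 0.80697 ≈ 3.4216 mm.
Horizontal AOV on the new format = 2·arctan(6.17 / (2 × 3.4216)) = 2·arctan(0.90163) ≈ 84.0777°.

84.08°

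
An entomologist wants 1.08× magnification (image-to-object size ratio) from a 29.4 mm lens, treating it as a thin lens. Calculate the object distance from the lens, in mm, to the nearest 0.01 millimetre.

With m = dᵢ/dₒ and 1/f = 1/dₒ + 1/dᵢ, substituting dᵢ = m·dₒ gives 1/f = (1 + 1/m)/dₒ, hence dₒ = f·(1 + 1/m).
dₒ = 29.4 × (1 + 1/1.08) = 29.4 × 1.92593 ≈ 56.622 mm.

56.62 mm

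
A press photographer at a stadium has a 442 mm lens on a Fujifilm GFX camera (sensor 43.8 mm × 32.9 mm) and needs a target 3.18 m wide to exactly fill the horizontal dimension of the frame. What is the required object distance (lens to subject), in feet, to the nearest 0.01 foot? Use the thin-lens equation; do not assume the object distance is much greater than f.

W: 3.18 m = 3180 mm.
Magnification m = w/W = dᵢ/dₒ; combined with 1/f = 1/dₒ + 1/dᵢ this gives dₒ = f·(1 + W/w).
dₒ = 442 mm × (1 + 3180/43.8) = 442 × 73.6027 ≈ 32532.411 mm = 32532.411/304.8 ft = 106.734 ft.

106.73 ft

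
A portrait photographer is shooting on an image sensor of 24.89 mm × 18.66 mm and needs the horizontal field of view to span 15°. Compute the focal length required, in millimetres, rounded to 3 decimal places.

94.529 mm

From α = 2·arctan(w/2f) we get f = w / (2·tan(α/2)).
With w = 24.89 mm and α/2 = 7.5°, tan(α/2) ≈ 0.13165, so f ≈ 24.89 / 0.26330 ≈ 94.5292 mm.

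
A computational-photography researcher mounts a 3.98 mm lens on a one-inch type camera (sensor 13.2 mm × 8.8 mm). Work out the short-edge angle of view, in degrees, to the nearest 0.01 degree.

Angle of view α = 2·arctan(h/2f) with h = 8.8 mm and f = 3.98 mm.
h/2f = 1.10553; arctan(1.10553) ≈ 47.8692°, so α ≈ 95.7385°.

95.74°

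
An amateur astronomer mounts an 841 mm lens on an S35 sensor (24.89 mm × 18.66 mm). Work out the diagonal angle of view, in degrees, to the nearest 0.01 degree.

Sensor diagonal = √(24.89² + 18.66²) = √967.7077 ≈ 31.1080 mm.
Angle of view α = 2·arctan(d/2f) with d = 31.1080 mm and f = 841 mm.
d/2f = 0.01849; arctan(0.01849) ≈ 1.0595°, so α ≈ 2.1191°.

2.12°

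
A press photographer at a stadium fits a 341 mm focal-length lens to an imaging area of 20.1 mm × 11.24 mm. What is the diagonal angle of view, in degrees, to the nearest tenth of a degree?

3.9°

Sensor diagonal = √(20.1² + 11.24²) = √530.3476 ≈ 23.0293 mm.
Angle of view α = 2·arctan(d/2f) with d = 23.0293 mm and f = 341 mm.
d/2f = 0.03377; arctan(0.03377) ≈ 1.9340°, so α ≈ 3.8680°.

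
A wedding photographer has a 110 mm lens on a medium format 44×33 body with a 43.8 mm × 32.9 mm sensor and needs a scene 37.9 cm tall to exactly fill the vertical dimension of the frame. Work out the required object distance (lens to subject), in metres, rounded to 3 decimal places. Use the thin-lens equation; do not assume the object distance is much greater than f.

W: 37.9 cm = 379 mm.
Magnification m = h/W = dᵢ/dₒ; combined with 1/f = 1/dₒ + 1/dᵢ this gives dₒ = f·(1 + W/h).
dₒ = 110 mm × (1 + 379/32.9) = 110 × 12.5198 ≈ 1377.173 mm = 1.37717 m.

1.377 m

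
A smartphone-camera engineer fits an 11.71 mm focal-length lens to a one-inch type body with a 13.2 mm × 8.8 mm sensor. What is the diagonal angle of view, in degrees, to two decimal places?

68.23°

Sensor diagonal = √(13.2² + 8.8²) = √251.6800 ≈ 15.8644 mm.
Angle of view α = 2·arctan(d/2f) with d = 15.8644 mm and f = 11.71 mm.
d/2f = 0.67739; arctan(0.67739) ≈ 34.1132°, so α ≈ 68.2265°.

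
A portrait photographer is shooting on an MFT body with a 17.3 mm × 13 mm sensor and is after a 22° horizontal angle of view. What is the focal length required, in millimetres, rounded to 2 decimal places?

From α = 2·arctan(w/2f) we get f = w / (2·tan(α/2)).
With w = 17.3 mm and α/2 = 11°, tan(α/2) ≈ 0.19438, so f ≈ 17.3 / 0.38876 ≈ 44.5004 mm.

44.50 mm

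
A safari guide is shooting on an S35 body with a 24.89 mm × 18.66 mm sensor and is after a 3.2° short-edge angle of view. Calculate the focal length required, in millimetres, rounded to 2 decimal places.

334.02 mm

From α = 2·arctan(h/2f) we get f = h / (2·tan(α/2)).
With h = 18.66 mm and α/2 = 1.6°, tan(α/2) ≈ 0.02793, so f ≈ 18.66 / 0.05587 ≈ 334.0192 mm.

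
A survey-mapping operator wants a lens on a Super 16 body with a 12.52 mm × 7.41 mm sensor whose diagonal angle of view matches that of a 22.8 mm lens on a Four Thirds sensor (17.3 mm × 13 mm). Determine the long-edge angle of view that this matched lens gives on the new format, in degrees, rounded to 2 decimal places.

Sensor diagonal = √(17.3² + 13²) = √468.2900 ≈ 21.6400 mm.
Sensor diagonal = √(12.52² + 7.41²) = √211.6585 ≈ 14.5485 mm.
Equal diagonal AOV ⇒ f₂ = f₁ · 14.5485/21.6400 = 22.8 × 0.67230 ≈ 15.3283 mm.
Long-edge AOV on the new format = 2·arctan(12.52 / (2 × 15.3283)) = 2·arctan(0.40839) ≈ 44.4296°.

44.43°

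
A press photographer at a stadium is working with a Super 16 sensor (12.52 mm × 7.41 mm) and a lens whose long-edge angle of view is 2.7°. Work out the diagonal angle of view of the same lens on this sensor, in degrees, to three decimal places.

3.137°

From the long-edge AOV: f = 12.52 / (2·tan(1.35°)) = 12.52 / 0.04713 ≈ 265.6335 mm.
Sensor diagonal = √(12.52² + 7.41²) = √211.6585 ≈ 14.5485 mm.
Diagonal AOV = 2·arctan(14.5485 / (2 × 265.6335)) = 2·arctan(0.02738) ≈ 3.1373°.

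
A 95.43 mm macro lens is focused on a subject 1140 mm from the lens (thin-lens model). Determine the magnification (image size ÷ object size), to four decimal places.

0.0914×

Thin lens: 1/f = 1/dₒ + 1/dᵢ → 1/dᵢ = 1/95.43 − 1/1140 = 0.0096017 mm⁻¹, so dᵢ ≈ 104.1483 mm.
Magnification m = dᵢ/dₒ = 104.1483/1140 ≈ 0.09136.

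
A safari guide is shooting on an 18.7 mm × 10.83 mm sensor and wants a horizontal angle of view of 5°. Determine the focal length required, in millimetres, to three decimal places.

214.150 mm

From α = 2·arctan(w/2f) we get f = w / (2·tan(α/2)).
With w = 18.7 mm and α/2 = 2.5°, tan(α/2) ≈ 0.04366, so f ≈ 18.7 / 0.08732 ≈ 214.1502 mm.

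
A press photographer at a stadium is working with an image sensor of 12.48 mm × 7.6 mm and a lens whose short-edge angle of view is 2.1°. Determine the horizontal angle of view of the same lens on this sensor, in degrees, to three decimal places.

3.448°

From the short-edge AOV: f = 7.6 / (2·tan(1.05°)) = 7.6 / 0.03666 ≈ 207.3329 mm.
Horizontal AOV = 2·arctan(12.48 / (2 × 207.3329)) = 2·arctan(0.03010) ≈ 3.4478°.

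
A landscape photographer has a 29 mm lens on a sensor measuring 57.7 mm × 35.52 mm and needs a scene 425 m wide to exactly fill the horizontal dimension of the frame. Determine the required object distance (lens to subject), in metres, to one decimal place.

W: 425 m = 425000 mm.
Magnification m = w/W = dᵢ/dₒ; combined with 1/f = 1/dₒ + 1/dᵢ this gives dₒ = f·(1 + W/w).
dₒ = 29 mm × (1 + 425000/57.7) = 29 × 7366.6846 ≈ 213633.853 mm = 213.634 m.

213.6 m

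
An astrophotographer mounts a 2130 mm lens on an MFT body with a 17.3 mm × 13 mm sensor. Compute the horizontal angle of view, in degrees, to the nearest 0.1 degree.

0.5°

Angle of view α = 2·arctan(w/2f) with w = 17.3 mm and f = 2130 mm.
w/2f = 0.00406; arctan(0.00406) ≈ 0.2327°, so α ≈ 0.4654°.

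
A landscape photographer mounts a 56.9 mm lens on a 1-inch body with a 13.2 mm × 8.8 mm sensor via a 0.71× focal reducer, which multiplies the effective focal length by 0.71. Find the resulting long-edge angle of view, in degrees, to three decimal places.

18.557°

Effective focal length f = 56.9 × 0.71 = 40.399 mm.
α = 2·arctan(13.2 / (2 × 40.399)) = 2·arctan(0.16337) ≈ 18.5569°.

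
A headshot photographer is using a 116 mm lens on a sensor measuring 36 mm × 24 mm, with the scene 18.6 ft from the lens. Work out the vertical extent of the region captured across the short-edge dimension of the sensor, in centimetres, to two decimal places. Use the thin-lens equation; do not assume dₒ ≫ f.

114.90 cm

dₒ: 18.6 ft × 304.8 mm/ft = 5669.28 mm.
Similar triangles through the lens centre give W/dₒ = h/dᵢ; with 1/f = 1/dₒ + 1/dᵢ this gives W = h·(dₒ − f)/f.
W = 24 mm × (5669.28 − 116) / 116 = 24 × 47.8731 ≈ 1148.954 mm = 114.895 cm.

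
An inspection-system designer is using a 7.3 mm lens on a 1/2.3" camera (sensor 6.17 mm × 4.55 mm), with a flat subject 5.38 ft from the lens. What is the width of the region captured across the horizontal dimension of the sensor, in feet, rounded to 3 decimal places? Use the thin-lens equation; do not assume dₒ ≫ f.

dₒ: 5.38 ft × 304.8 mm/ft = 1639.82 mm.
Similar triangles through the lens centre give W/dₒ = w/dᵢ; with 1/f = 1/dₒ + 1/dᵢ this gives W = w·(dₒ − f)/f.
W = 6.17 mm × (1639.82 − 7.3) / 7.3 = 6.17 × 223.6334 ≈ 1379.818 mm = 1379.818/304.8 ft = 4.52696 ft.

4.527 ft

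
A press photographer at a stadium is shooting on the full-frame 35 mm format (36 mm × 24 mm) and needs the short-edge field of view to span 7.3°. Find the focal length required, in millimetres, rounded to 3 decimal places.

188.115 mm

From α = 2·arctan(h/2f) we get f = h / (2·tan(α/2)).
With h = 24 mm and α/2 = 3.65°, tan(α/2) ≈ 0.06379, so f ≈ 24 / 0.12758 ≈ 188.1148 mm.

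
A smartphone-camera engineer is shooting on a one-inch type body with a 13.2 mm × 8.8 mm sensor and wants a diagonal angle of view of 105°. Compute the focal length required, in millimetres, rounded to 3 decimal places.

6.087 mm

Sensor diagonal = √(13.2² + 8.8²) = √251.6800 ≈ 15.8644 mm.
From α = 2·arctan(d/2f) we get f = d / (2·tan(α/2)).
With d = 15.8644 mm and α/2 = 52.5°, tan(α/2) ≈ 1.30323, so f ≈ 15.8644 / 2.60645 ≈ 6.0866 mm.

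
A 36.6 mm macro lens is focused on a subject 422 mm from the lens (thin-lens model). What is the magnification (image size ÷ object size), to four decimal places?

0.0950×

Thin lens: 1/f = 1/dₒ + 1/dᵢ → 1/dᵢ = 1/36.6 − 1/422 = 0.0249527 mm⁻¹, so dᵢ ≈ 40.0758 mm.
Magnification m = dᵢ/dₒ = 40.0758/422 ≈ 0.09497.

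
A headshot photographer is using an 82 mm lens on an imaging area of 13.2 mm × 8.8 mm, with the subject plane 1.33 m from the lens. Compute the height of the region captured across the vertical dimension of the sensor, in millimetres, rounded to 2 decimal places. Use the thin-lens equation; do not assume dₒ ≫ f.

dₒ: 1.33 m = 1330 mm.
Similar triangles through the lens centre give W/dₒ = h/dᵢ; with 1/f = 1/dₒ + 1/dᵢ this gives W = h·(dₒ − f)/f.
W = 8.8 mm × (1330 − 82) / 82 = 8.8 × 15.2195 ≈ 133.932 mm.

133.93 mm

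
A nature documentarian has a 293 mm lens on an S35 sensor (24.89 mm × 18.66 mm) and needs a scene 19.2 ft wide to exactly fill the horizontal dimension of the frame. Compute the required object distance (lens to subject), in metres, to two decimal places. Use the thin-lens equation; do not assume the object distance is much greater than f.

W: 19.2 ft × 304.8 mm/ft = 5852.16 mm.
Magnification m = w/W = dᵢ/dₒ; combined with 1/f = 1/dₒ + 1/dᵢ this gives dₒ = f·(1 + W/w).
dₒ = 293 mm × (1 + 5852.16/24.89) = 293 × 236.1209 ≈ 69183.431 mm = 69.1834 m.

69.18 m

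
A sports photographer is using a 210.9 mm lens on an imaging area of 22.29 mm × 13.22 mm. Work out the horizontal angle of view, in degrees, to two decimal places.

6.05°

Angle of view α = 2·arctan(w/2f) with w = 22.29 mm and f = 210.9 mm.
w/2f = 0.05284; arctan(0.05284) ≈ 3.0250°, so α ≈ 6.0500°.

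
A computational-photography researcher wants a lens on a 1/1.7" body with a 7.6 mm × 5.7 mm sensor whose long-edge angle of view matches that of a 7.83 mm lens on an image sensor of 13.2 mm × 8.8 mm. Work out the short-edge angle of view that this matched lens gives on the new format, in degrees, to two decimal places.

64.60°

Equal long-edge AOV ⇒ f₂ = f₁ · 7.6/13.2 = 7.83 × 0.57576 ≈ 4.5082 mm.
Short-edge AOV on the new format = 2·arctan(5.7 / (2 × 4.5082)) = 2·arctan(0.63218) ≈ 64.6008°.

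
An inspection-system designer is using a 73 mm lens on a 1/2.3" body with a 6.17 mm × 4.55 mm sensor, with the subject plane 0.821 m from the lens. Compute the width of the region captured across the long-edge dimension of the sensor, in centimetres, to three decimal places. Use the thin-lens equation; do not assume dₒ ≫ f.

dₒ: 0.821 m = 821 mm.
Similar triangles through the lens centre give W/dₒ = w/dᵢ; with 1/f = 1/dₒ + 1/dᵢ this gives W = w·(dₒ − f)/f.
W = 6.17 mm × (821 − 73) / 73 = 6.17 × 10.2466 ≈ 63.221 mm = 6.32214 cm.

6.322 cm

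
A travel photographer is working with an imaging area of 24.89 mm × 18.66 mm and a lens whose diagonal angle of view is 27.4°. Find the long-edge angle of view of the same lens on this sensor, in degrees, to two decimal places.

22.07°

Sensor diagonal = √(24.89² + 18.66²) = √967.7077 ≈ 31.1080 mm.
From the diagonal AOV: f = 31.1080 / (2·tan(13.7°)) = 31.1080 / 0.48755 ≈ 63.8051 mm.
Long-edge AOV = 2·arctan(24.89 / (2 × 63.8051)) = 2·arctan(0.19505) ≈ 22.0736°.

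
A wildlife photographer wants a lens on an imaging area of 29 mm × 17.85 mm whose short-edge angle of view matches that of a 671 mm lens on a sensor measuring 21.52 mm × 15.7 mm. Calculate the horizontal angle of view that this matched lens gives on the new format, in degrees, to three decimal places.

2.178°

Equal short-edge AOV ⇒ f₂ = f₁ · 17.85/15.7 = 671 × 1.13694 ≈ 762.8885 mm.
Horizontal AOV on the new format = 2·arctan(29 / (2 × 762.8885)) = 2·arctan(0.01901) ≈ 2.1777°.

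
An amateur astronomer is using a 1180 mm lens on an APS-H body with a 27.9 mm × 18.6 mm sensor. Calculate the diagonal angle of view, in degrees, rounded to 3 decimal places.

1.628°

Sensor diagonal = √(27.9² + 18.6²) = √1124.3700 ≈ 33.5316 mm.
Angle of view α = 2·arctan(d/2f) with d = 33.5316 mm and f = 1180 mm.
d/2f = 0.01421; arctan(0.01421) ≈ 0.8140°, so α ≈ 1.6280°.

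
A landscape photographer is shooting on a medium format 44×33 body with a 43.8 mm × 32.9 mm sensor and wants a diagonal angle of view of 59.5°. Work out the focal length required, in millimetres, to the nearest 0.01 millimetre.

47.92 mm

Sensor diagonal = √(43.8² + 32.9²) = √3000.8500 ≈ 54.7800 mm.
From α = 2·arctan(d/2f) we get f = d / (2·tan(α/2)).
With d = 54.7800 mm and α/2 = 29.75°, tan(α/2) ≈ 0.57155, so f ≈ 54.7800 / 1.14309 ≈ 47.9226 mm.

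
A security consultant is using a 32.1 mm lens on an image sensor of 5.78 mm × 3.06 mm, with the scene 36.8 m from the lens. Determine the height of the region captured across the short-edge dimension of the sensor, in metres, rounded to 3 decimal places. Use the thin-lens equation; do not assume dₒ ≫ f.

dₒ: 36.8 m = 36800 mm.
Similar triangles through the lens centre give W/dₒ = h/dᵢ; with 1/f = 1/dₒ + 1/dᵢ this gives W = h·(dₒ − f)/f.
W = 3.06 mm × (36800 − 32.1) / 32.1 = 3.06 × 1145.4174 ≈ 3504.977 mm = 3.50498 m.

3.505 m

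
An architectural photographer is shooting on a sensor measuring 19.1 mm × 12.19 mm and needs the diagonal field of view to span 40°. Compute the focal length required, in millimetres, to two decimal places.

Sensor diagonal = √(19.1² + 12.19²) = √513.4061 ≈ 22.6585 mm.
From α = 2·arctan(d/2f) we get f = d / (2·tan(α/2)).
With d = 22.6585 mm and α/2 = 20°, tan(α/2) ≈ 0.36397, so f ≈ 22.6585 / 0.72794 ≈ 31.1268 mm.

31.13 mm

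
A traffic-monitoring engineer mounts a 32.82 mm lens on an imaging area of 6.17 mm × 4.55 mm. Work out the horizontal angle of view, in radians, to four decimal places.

0.1874 rad

Angle of view α = 2·arctan(w/2f) with w = 6.17 mm and f = 32.82 mm.
w/2f = 0.09400; arctan(0.09400) ≈ 0.0937 rad, so α ≈ 0.1874 rad.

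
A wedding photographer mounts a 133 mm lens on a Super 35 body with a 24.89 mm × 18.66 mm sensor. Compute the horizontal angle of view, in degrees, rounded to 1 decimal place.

Angle of view α = 2·arctan(w/2f) with w = 24.89 mm and f = 133 mm.
w/2f = 0.09357; arctan(0.09357) ≈ 5.3457°, so α ≈ 10.6914°.

10.7°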